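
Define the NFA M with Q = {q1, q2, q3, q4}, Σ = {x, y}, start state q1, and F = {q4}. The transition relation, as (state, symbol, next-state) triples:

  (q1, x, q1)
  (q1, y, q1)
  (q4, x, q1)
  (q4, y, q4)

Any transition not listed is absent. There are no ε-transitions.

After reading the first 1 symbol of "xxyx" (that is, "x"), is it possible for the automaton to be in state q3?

No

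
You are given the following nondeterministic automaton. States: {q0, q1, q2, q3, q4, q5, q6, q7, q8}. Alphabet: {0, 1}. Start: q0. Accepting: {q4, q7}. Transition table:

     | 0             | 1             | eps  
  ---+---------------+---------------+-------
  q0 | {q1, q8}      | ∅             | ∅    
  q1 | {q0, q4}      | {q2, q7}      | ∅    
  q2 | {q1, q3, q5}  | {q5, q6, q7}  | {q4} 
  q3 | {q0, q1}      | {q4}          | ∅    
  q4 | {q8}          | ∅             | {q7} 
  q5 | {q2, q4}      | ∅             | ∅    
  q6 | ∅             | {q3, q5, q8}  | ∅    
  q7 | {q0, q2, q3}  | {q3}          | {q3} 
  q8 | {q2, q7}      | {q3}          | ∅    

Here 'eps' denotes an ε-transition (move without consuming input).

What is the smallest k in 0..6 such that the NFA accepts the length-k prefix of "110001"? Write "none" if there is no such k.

none

Start in {q0}.
Read '1': q0→∅; now ∅.
The set is empty and remains empty for the remaining 5 symbols.
No reachable set along the way intersects F.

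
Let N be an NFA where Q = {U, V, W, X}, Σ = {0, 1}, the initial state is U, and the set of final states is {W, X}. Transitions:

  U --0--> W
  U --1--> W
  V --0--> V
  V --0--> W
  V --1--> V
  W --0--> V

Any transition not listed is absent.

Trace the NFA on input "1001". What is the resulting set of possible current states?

{V}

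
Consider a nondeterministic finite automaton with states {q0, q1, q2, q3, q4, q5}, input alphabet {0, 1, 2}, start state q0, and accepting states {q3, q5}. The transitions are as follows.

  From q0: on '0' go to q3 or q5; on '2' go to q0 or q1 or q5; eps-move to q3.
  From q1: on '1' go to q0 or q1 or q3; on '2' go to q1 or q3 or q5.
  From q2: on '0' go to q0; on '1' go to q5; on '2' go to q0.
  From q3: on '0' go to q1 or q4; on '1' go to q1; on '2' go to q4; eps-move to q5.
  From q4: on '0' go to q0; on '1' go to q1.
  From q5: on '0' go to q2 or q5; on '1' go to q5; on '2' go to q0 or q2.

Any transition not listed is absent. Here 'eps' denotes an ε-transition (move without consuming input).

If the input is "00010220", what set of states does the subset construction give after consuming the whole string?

Start: ε-closure({q0}) = {q0, q3, q5}.
Read '0': q0→{q3, q5}, q3→{q1, q4}, q5→{q2, q5}; now {q1, q2, q3, q4, q5}.
Read '0': q1→∅, q2→{q0}, q3→{q1, q4}, q4→{q0}, q5→{q2, q5}; union {q0, q1, q2, q4, q5}; ε-closure = {q0, q1, q2, q3, q4, q5}.
Read '0': q0→{q3, q5}, q1→∅, q2→{q0}, q3→{q1, q4}, q4→{q0}, q5→{q2, q5}; now {q0, q1, q2, q3, q4, q5}.
Read '1': q0→∅, q1→{q0, q1, q3}, q2→{q5}, q3→{q1}, q4→{q1}, q5→{q5}; now {q0, q1, q3, q5}.
Read '0': q0→{q3, q5}, q1→∅, q3→{q1, q4}, q5→{q2, q5}; now {q1, q2, q3, q4, q5}.
Read '2': q1→{q1, q3, q5}, q2→{q0}, q3→{q4}, q4→∅, q5→{q0, q2}; now {q0, q1, q2, q3, q4, q5}.
Read '2': q0→{q0, q1, q5}, q1→{q1, q3, q5}, q2→{q0}, q3→{q4}, q4→∅, q5→{q0, q2}; now {q0, q1, q2, q3, q4, q5}.
Read '0': q0→{q3, q5}, q1→∅, q2→{q0}, q3→{q1, q4}, q4→{q0}, q5→{q2, q5}; now {q0, q1, q2, q3, q4, q5}.

{q0, q1, q2, q3, q4, q5}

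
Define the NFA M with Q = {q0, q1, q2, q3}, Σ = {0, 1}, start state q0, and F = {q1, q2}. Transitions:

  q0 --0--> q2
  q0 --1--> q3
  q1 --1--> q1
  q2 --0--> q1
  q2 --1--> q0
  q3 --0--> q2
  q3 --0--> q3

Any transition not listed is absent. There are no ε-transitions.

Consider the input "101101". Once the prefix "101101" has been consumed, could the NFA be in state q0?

Start in {q0}.
Read '1': {q0} → {q3}.
Read '0': {q3} → {q2, q3}.
Read '1': {q2, q3} → {q0}.
Read '1': {q0} → {q3}.
Read '0': {q3} → {q2, q3}.
Read '1': {q2, q3} → {q0}.
State q0 is in {q0}.

Yes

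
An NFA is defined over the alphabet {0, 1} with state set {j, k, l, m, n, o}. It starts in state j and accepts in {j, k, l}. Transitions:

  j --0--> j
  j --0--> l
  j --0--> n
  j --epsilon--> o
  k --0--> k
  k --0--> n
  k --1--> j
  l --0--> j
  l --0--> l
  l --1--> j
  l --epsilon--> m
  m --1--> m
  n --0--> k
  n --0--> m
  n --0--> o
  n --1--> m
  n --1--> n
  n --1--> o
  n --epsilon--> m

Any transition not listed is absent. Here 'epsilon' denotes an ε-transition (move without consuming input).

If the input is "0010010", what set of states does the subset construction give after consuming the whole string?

{j, k, l, m, n, o}

Start: ε-closure({j}) = {j, o}.
Read '0': j→{j, l, n}, o→∅; union {j, l, n}; ε-closure = {j, l, m, n, o}.
Read '0': j→{j, l, n}, l→{j, l}, m→∅, n→{k, m, o}, o→∅; now {j, k, l, m, n, o}.
Read '1': j→∅, k→{j}, l→{j}, m→{m}, n→{m, n, o}, o→∅; now {j, m, n, o}.
Read '0': j→{j, l, n}, m→∅, n→{k, m, o}, o→∅; now {j, k, l, m, n, o}.
Read '0': j→{j, l, n}, k→{k, n}, l→{j, l}, m→∅, n→{k, m, o}, o→∅; now {j, k, l, m, n, o}.
Read '1': j→∅, k→{j}, l→{j}, m→{m}, n→{m, n, o}, o→∅; now {j, m, n, o}.
Read '0': j→{j, l, n}, m→∅, n→{k, m, o}, o→∅; now {j, k, l, m, n, o}.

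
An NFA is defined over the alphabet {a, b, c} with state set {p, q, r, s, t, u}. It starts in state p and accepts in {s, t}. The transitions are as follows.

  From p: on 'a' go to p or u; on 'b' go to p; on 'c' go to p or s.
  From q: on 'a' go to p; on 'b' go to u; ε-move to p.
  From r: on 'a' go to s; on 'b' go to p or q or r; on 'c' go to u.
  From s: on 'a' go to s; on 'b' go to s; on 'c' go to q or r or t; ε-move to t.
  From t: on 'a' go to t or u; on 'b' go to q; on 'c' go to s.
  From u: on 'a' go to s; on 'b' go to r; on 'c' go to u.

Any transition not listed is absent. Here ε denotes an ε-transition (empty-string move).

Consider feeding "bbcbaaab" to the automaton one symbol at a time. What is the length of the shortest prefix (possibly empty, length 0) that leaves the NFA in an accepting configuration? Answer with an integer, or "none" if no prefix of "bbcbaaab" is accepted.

3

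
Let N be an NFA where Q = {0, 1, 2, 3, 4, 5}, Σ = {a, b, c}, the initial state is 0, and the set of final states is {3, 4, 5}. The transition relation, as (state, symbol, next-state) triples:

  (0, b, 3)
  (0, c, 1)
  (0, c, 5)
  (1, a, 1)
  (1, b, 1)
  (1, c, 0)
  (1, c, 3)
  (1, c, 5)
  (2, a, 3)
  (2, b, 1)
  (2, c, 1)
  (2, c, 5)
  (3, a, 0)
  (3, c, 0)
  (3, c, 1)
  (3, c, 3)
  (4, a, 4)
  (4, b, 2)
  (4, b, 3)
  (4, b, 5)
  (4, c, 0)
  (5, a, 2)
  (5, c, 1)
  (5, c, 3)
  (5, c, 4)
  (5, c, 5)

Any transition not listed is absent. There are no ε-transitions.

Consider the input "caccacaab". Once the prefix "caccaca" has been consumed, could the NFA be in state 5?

No

Start in {0}.
Read 'c': {0} → {1, 5}.
Read 'a': {1, 5} → {1, 2}.
Read 'c': {1, 2} → {0, 1, 3, 5}.
Read 'c': {0, 1, 3, 5} → {0, 1, 3, 4, 5}.
Read 'a': {0, 1, 3, 4, 5} → {0, 1, 2, 4}.
Read 'c': {0, 1, 2, 4} → {0, 1, 3, 5}.
Read 'a': {0, 1, 3, 5} → {0, 1, 2}.
State 5 is not in {0, 1, 2}.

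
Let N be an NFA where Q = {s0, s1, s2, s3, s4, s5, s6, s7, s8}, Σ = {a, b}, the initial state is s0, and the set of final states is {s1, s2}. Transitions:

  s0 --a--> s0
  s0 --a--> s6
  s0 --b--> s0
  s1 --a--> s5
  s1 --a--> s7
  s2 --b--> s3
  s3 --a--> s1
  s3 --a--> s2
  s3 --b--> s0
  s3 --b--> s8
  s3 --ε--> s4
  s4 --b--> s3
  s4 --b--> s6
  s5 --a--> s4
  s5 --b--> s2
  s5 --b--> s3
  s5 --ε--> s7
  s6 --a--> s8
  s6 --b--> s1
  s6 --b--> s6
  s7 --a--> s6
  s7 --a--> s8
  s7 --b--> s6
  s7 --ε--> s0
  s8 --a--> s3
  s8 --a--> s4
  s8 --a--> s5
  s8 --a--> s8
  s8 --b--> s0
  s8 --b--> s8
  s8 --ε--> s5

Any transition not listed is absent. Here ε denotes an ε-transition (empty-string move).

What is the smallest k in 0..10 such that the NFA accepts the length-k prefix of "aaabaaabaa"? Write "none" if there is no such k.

4

Start in {s0}.
Read 'a': s0→{s0, s6}; now {s0, s6}.
Read 'a': s0→{s0, s6}, s6→{s8}; union {s0, s6, s8}; ε-closure = {s0, s5, s6, s7, s8}.
Read 'a': s0→{s0, s6}, s5→{s4}, s6→{s8}, s7→{s6, s8}, s8→{s3, s4, s5, s8}; union {s0, s3, s4, s5, s6, s8}; ε-closure = {s0, s3, s4, s5, s6, s7, s8}.
Read 'b': s0→{s0}, s3→{s0, s8}, s4→{s3, s6}, s5→{s2, s3}, s6→{s1, s6}, s7→{s6}, s8→{s0, s8}; union {s0, s1, s2, s3, s6, s8}; ε-closure = {s0, s1, s2, s3, s4, s5, s6, s7, s8}.
None of the earlier sets intersect F, but {s0, s1, s2, s3, s4, s5, s6, s7, s8} does.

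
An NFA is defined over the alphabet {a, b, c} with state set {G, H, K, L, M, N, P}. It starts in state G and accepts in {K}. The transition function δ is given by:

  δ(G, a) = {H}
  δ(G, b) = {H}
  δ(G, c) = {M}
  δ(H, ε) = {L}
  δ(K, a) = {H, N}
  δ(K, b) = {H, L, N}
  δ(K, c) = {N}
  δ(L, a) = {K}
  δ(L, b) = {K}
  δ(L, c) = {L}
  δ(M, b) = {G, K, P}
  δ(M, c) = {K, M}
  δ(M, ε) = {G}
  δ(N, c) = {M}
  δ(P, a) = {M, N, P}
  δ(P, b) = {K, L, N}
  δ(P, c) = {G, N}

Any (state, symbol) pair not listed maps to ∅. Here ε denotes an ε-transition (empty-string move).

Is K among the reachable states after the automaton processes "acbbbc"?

No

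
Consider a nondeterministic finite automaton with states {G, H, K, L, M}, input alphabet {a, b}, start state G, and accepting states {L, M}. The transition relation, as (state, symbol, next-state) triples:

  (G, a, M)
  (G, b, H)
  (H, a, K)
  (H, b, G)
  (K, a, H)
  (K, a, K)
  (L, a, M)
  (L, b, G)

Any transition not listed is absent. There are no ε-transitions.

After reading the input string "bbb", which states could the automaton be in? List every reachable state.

{H}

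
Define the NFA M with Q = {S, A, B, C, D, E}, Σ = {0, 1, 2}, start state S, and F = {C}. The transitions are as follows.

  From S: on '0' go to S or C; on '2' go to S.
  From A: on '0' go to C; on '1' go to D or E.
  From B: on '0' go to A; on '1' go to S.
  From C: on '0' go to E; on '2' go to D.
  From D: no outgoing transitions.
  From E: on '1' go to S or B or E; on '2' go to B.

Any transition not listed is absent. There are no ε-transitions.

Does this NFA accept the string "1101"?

Start in {S}.
Read '1': S→∅; now ∅.
The set is empty and remains empty for the remaining 3 symbols.
The final set ∅ contains no accepting state.

No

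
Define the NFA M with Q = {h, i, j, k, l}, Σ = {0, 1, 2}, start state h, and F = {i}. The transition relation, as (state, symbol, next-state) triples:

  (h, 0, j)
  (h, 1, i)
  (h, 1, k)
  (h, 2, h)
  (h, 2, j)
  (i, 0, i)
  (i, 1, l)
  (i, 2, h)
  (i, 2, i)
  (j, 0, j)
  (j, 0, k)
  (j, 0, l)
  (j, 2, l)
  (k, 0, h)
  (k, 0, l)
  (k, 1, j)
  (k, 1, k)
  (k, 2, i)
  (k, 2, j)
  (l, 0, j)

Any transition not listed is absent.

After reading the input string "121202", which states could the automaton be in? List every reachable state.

Start in {h}.
Read '1': {h} → {i, k}.
Read '2': {i, k} → {h, i, j}.
Read '1': {h, i, j} → {i, k, l}.
Read '2': {i, k, l} → {h, i, j}.
Read '0': {h, i, j} → {i, j, k, l}.
Read '2': {i, j, k, l} → {h, i, j, l}.

{h, i, j, l}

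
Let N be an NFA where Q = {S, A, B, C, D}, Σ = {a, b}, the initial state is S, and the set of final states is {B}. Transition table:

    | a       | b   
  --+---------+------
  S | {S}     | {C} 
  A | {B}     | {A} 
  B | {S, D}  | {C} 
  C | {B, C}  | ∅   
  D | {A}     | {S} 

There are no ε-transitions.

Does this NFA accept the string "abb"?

No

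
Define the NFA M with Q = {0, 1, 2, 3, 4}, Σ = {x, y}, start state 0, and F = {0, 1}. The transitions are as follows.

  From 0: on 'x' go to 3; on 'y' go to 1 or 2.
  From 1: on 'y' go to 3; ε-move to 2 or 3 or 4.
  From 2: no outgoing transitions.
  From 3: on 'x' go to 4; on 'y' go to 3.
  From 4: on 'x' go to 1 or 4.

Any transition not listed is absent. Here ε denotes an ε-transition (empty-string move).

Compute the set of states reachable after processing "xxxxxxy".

Start in {0}.
Read 'x': {0} → {3}.
Read 'x': {3} → {4}.
Read 'x': {4} → {1, 2, 3, 4}.
Read 'x': {1, 2, 3, 4} → {1, 2, 3, 4}.
Read 'x': {1, 2, 3, 4} → {1, 2, 3, 4}.
Read 'x': {1, 2, 3, 4} → {1, 2, 3, 4}.
Read 'y': {1, 2, 3, 4} → {3}.

{3}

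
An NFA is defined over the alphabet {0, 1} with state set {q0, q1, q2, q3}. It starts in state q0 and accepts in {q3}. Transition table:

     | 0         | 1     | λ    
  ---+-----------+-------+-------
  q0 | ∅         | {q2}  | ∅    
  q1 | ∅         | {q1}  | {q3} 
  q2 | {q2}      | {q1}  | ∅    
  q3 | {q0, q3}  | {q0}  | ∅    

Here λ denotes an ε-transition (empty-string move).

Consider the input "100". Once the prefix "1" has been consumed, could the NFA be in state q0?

No

Start in {q0}.
Read '1': q0→{q2}; now {q2}.
State q0 is not in {q2}.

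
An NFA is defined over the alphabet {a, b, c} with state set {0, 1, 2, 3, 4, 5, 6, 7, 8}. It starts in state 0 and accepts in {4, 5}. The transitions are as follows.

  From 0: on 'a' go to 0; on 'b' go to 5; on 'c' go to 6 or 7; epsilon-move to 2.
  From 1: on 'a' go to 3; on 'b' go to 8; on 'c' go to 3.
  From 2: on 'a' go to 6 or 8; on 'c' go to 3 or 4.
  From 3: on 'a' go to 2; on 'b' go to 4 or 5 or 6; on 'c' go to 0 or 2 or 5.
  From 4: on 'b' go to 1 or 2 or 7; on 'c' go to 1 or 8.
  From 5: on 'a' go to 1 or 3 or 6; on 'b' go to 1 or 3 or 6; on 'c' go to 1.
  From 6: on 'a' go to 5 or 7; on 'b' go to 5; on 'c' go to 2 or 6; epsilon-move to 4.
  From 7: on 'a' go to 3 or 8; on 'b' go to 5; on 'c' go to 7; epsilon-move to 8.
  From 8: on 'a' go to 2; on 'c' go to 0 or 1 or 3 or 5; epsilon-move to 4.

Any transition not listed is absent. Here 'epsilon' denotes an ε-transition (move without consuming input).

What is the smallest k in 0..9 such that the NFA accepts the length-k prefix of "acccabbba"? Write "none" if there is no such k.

1

Start: ε-closure({0}) = {0, 2}.
Read 'a': {0, 2} → {0, 2, 4, 6, 8}.
None of the earlier sets intersect F, but {0, 2, 4, 6, 8} does.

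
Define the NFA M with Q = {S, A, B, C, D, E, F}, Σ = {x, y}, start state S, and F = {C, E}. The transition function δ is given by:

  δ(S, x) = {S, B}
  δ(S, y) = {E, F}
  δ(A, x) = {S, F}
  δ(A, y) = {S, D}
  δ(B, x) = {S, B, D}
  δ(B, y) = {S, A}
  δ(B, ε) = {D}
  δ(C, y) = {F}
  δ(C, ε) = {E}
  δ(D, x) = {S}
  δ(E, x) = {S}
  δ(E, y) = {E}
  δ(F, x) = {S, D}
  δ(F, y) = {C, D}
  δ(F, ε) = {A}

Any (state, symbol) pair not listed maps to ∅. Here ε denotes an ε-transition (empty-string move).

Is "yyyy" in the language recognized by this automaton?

Yes

Start in {S}.
Read 'y': {S} → {A, E, F}.
Read 'y': {A, E, F} → {S, C, D, E}.
Read 'y': {S, C, D, E} → {A, E, F}.
Read 'y': {A, E, F} → {S, C, D, E}.
The final set {S, C, D, E} contains the accepting states C, E.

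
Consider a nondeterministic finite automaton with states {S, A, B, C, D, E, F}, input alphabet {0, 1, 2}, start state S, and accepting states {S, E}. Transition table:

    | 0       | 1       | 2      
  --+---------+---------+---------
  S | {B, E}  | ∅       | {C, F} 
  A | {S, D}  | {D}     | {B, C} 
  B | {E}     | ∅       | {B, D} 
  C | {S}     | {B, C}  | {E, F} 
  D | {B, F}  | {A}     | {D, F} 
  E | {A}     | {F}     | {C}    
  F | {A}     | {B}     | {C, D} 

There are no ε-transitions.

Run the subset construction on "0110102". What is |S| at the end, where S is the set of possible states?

2

Start in {S}.
Read '0': S→{B, E}; now {B, E}.
Read '1': B→∅, E→{F}; now {F}.
Read '1': F→{B}; now {B}.
Read '0': B→{E}; now {E}.
Read '1': E→{F}; now {F}.
Read '0': F→{A}; now {A}.
Read '2': A→{B, C}; now {B, C}.
That set has 2 states.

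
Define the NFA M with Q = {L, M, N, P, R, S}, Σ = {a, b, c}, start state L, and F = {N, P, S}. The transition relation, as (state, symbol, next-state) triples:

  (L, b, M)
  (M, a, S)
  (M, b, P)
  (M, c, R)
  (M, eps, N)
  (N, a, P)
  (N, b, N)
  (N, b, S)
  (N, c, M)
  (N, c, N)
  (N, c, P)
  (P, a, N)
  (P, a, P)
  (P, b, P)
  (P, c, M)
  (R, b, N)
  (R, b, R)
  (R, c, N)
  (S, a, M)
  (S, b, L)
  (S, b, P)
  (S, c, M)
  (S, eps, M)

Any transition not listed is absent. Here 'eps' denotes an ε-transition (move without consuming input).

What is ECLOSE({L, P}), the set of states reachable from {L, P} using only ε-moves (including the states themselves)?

{L, P}

Begin with {L, P}.
No ε-moves leave this set, so the closure equals the set itself.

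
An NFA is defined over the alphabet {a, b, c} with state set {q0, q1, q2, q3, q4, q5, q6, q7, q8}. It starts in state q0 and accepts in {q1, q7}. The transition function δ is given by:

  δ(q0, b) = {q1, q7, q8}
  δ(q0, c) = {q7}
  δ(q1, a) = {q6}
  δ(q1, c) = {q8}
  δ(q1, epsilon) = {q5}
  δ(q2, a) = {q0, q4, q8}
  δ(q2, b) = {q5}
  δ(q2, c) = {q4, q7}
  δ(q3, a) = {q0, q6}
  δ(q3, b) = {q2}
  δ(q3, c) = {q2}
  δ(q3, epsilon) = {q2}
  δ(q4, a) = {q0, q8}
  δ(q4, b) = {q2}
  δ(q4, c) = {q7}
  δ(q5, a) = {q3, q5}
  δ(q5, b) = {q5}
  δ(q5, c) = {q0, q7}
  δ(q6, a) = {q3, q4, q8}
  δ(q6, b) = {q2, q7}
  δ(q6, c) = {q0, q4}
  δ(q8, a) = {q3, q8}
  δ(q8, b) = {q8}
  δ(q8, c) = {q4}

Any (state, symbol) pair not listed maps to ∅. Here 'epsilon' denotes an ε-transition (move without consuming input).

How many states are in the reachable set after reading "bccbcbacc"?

Start in {q0}.
Read 'b': {q0} → {q1, q5, q7, q8}.
Read 'c': {q1, q5, q7, q8} → {q0, q4, q7, q8}.
Read 'c': {q0, q4, q7, q8} → {q4, q7}.
Read 'b': {q4, q7} → {q2}.
Read 'c': {q2} → {q4, q7}.
Read 'b': {q4, q7} → {q2}.
Read 'a': {q2} → {q0, q4, q8}.
Read 'c': {q0, q4, q8} → {q4, q7}.
Read 'c': {q4, q7} → {q7}.
That set has 1 state.

1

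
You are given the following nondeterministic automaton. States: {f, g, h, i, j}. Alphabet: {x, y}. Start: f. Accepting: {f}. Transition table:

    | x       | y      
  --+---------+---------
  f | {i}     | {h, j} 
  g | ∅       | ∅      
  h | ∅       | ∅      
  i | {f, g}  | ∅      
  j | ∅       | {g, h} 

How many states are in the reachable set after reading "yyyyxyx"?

0

Start in {f}.
Read 'y': f→{h, j}; now {h, j}.
Read 'y': h→∅, j→{g, h}; now {g, h}.
Read 'y': g→∅, h→∅; now ∅.
The set is empty and remains empty for the remaining 4 symbols.
That set has 0 states.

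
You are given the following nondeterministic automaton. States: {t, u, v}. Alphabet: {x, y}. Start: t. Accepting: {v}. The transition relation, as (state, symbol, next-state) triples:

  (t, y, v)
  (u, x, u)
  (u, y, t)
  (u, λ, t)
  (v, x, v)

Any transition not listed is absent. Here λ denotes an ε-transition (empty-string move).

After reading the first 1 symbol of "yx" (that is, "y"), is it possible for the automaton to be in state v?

Yes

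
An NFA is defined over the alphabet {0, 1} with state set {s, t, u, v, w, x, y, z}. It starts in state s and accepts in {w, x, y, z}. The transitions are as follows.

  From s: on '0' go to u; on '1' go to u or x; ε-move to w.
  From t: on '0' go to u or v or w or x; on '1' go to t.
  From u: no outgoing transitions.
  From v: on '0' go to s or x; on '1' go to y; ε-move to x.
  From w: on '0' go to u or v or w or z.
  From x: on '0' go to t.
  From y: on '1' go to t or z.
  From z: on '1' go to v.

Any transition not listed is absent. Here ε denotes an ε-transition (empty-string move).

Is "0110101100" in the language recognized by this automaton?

No

Start: ε-closure({s}) = {s, w}.
Read '0': s→{u}, w→{u, v, w, z}; union {u, v, w, z}; ε-closure = {u, v, w, x, z}.
Read '1': u→∅, v→{y}, w→∅, x→∅, z→{v}; union {v, y}; ε-closure = {v, x, y}.
Read '1': v→{y}, x→∅, y→{t, z}; now {t, y, z}.
Read '0': t→{u, v, w, x}, y→∅, z→∅; now {u, v, w, x}.
Read '1': u→∅, v→{y}, w→∅, x→∅; now {y}.
Read '0': y→∅; now ∅.
The set is empty and remains empty for the remaining 4 symbols.
The final set ∅ contains no accepting state.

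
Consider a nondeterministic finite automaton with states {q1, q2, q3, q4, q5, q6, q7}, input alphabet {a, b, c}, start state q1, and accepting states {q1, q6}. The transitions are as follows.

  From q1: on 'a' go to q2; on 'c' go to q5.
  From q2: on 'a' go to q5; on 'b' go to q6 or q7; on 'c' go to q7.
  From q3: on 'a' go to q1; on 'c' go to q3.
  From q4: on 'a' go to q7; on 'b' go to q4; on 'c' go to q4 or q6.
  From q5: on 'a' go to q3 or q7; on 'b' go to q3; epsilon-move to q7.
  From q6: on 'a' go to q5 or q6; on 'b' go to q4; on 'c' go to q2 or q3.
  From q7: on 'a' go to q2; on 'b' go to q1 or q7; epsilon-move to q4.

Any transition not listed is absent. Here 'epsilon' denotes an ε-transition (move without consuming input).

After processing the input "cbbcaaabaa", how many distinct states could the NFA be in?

6

Start in {q1}.
Read 'c': q1→{q5}; union {q5}; ε-closure = {q4, q5, q7}.
Read 'b': q4→{q4}, q5→{q3}, q7→{q1, q7}; now {q1, q3, q4, q7}.
Read 'b': q1→∅, q3→∅, q4→{q4}, q7→{q1, q7}; now {q1, q4, q7}.
Read 'c': q1→{q5}, q4→{q4, q6}, q7→∅; union {q4, q5, q6}; ε-closure = {q4, q5, q6, q7}.
Read 'a': q4→{q7}, q5→{q3, q7}, q6→{q5, q6}, q7→{q2}; union {q2, q3, q5, q6, q7}; ε-closure = {q2, q3, q4, q5, q6, q7}.
Read 'a': q2→{q5}, q3→{q1}, q4→{q7}, q5→{q3, q7}, q6→{q5, q6}, q7→{q2}; union {q1, q2, q3, q5, q6, q7}; ε-closure = {q1, q2, q3, q4, q5, q6, q7}.
Read 'a': q1→{q2}, q2→{q5}, q3→{q1}, q4→{q7}, q5→{q3, q7}, q6→{q5, q6}, q7→{q2}; union {q1, q2, q3, q5, q6, q7}; ε-closure = {q1, q2, q3, q4, q5, q6, q7}.
Read 'b': q1→∅, q2→{q6, q7}, q3→∅, q4→{q4}, q5→{q3}, q6→{q4}, q7→{q1, q7}; now {q1, q3, q4, q6, q7}.
Read 'a': q1→{q2}, q3→{q1}, q4→{q7}, q6→{q5, q6}, q7→{q2}; union {q1, q2, q5, q6, q7}; ε-closure = {q1, q2, q4, q5, q6, q7}.
Read 'a': q1→{q2}, q2→{q5}, q4→{q7}, q5→{q3, q7}, q6→{q5, q6}, q7→{q2}; union {q2, q3, q5, q6, q7}; ε-closure = {q2, q3, q4, q5, q6, q7}.
That set has 6 states.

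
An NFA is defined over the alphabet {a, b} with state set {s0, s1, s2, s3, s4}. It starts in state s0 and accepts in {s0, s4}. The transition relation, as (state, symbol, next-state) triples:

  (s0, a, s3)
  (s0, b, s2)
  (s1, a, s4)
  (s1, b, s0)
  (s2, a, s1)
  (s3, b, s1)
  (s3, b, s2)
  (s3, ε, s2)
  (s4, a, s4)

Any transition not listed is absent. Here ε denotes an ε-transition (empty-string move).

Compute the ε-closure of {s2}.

Begin with {s2}.
No ε-moves leave this set, so the closure equals the set itself.

{s2}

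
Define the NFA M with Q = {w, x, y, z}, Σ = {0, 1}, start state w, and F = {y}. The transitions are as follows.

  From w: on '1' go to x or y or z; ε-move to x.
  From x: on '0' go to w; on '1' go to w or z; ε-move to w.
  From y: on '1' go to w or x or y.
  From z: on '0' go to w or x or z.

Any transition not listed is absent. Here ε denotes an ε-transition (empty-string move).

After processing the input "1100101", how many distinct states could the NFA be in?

4

Start: ε-closure({w}) = {w, x}.
Read '1': w→{x, y, z}, x→{w, z}; now {w, x, y, z}.
Read '1': w→{x, y, z}, x→{w, z}, y→{w, x, y}, z→∅; now {w, x, y, z}.
Read '0': w→∅, x→{w}, y→∅, z→{w, x, z}; now {w, x, z}.
Read '0': w→∅, x→{w}, z→{w, x, z}; now {w, x, z}.
Read '1': w→{x, y, z}, x→{w, z}, z→∅; now {w, x, y, z}.
Read '0': w→∅, x→{w}, y→∅, z→{w, x, z}; now {w, x, z}.
Read '1': w→{x, y, z}, x→{w, z}, z→∅; now {w, x, y, z}.
That set has 4 states.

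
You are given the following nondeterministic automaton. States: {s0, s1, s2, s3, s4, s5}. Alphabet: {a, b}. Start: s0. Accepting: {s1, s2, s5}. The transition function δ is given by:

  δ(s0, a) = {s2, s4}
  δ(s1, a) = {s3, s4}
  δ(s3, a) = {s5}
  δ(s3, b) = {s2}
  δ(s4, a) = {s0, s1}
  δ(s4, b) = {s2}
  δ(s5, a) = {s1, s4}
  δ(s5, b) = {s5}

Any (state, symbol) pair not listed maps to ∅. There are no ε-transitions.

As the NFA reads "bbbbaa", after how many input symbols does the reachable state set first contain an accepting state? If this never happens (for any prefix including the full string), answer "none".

none

Start in {s0}.
Read 'b': s0→∅; now ∅.
The set is empty and remains empty for the remaining 5 symbols.
No reachable set along the way intersects F.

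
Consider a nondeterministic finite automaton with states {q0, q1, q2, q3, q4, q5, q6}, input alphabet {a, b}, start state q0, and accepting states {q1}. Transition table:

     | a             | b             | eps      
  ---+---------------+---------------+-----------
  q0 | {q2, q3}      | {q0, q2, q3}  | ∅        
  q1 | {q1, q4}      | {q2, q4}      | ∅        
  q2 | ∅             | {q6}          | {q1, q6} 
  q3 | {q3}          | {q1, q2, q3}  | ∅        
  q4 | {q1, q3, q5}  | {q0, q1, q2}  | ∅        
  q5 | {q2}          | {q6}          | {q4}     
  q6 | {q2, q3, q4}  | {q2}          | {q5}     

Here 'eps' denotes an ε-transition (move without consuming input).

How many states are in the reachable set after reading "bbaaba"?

6

Start in {q0}.
Read 'b': q0→{q0, q2, q3}; union {q0, q2, q3}; ε-closure = {q0, q1, q2, q3, q4, q5, q6}.
Read 'b': q0→{q0, q2, q3}, q1→{q2, q4}, q2→{q6}, q3→{q1, q2, q3}, q4→{q0, q1, q2}, q5→{q6}, q6→{q2}; union {q0, q1, q2, q3, q4, q6}; ε-closure = {q0, q1, q2, q3, q4, q5, q6}.
Read 'a': q0→{q2, q3}, q1→{q1, q4}, q2→∅, q3→{q3}, q4→{q1, q3, q5}, q5→{q2}, q6→{q2, q3, q4}; union {q1, q2, q3, q4, q5}; ε-closure = {q1, q2, q3, q4, q5, q6}.
Read 'a': q1→{q1, q4}, q2→∅, q3→{q3}, q4→{q1, q3, q5}, q5→{q2}, q6→{q2, q3, q4}; union {q1, q2, q3, q4, q5}; ε-closure = {q1, q2, q3, q4, q5, q6}.
Read 'b': q1→{q2, q4}, q2→{q6}, q3→{q1, q2, q3}, q4→{q0, q1, q2}, q5→{q6}, q6→{q2}; union {q0, q1, q2, q3, q4, q6}; ε-closure = {q0, q1, q2, q3, q4, q5, q6}.
Read 'a': q0→{q2, q3}, q1→{q1, q4}, q2→∅, q3→{q3}, q4→{q1, q3, q5}, q5→{q2}, q6→{q2, q3, q4}; union {q1, q2, q3, q4, q5}; ε-closure = {q1, q2, q3, q4, q5, q6}.
That set has 6 states.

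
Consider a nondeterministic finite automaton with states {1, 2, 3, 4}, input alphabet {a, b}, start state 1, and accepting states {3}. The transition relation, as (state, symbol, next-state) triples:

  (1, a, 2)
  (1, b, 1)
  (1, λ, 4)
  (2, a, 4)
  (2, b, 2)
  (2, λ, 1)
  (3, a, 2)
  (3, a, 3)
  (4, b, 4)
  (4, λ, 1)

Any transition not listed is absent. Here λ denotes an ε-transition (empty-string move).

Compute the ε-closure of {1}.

Begin with {1}.
ε-move 1 → 4; add 4.

{1, 4}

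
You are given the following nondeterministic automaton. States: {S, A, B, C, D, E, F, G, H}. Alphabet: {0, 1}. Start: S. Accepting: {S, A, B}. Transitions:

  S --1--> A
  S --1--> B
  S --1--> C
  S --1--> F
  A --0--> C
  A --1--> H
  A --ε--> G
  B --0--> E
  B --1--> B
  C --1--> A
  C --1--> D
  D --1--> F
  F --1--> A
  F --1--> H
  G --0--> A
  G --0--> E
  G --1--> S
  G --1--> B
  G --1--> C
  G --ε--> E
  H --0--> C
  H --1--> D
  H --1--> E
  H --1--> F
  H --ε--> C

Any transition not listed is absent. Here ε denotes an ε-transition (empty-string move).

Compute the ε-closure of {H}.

{C, H}

Begin with {H}.
ε-move H → C; add C.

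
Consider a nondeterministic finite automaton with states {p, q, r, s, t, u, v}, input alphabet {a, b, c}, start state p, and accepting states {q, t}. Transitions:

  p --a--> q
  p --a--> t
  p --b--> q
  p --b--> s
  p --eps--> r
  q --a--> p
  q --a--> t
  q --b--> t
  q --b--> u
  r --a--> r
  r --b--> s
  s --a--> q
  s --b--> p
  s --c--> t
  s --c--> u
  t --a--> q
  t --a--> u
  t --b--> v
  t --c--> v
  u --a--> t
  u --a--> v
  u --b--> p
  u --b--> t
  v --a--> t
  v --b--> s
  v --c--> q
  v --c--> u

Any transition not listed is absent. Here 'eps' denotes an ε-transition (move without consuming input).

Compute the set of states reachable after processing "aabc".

{q, t, u, v}

Start: ε-closure({p}) = {p, r}.
Read 'a': {p, r} → {q, r, t}.
Read 'a': {q, r, t} → {p, q, r, t, u}.
Read 'b': {p, q, r, t, u} → {p, q, r, s, t, u, v}.
Read 'c': {p, q, r, s, t, u, v} → {q, t, u, v}.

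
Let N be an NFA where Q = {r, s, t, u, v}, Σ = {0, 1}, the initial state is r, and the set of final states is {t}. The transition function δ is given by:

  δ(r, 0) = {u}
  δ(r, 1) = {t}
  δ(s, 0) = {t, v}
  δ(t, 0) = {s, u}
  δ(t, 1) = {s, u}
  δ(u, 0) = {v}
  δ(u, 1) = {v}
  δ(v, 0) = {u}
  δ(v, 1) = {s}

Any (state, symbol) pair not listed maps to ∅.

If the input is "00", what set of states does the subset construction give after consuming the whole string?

{v}

Start in {r}.
Read '0': r→{u}; now {u}.
Read '0': u→{v}; now {v}.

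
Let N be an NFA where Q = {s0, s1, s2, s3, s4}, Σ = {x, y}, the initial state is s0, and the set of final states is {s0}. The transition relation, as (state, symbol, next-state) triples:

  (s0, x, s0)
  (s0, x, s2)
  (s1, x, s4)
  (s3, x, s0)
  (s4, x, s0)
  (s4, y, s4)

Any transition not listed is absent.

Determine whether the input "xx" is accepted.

Yes

Start in {s0}.
Read 'x': s0→{s0, s2}; now {s0, s2}.
Read 'x': s0→{s0, s2}, s2→∅; now {s0, s2}.
The final set {s0, s2} contains the accepting state s0.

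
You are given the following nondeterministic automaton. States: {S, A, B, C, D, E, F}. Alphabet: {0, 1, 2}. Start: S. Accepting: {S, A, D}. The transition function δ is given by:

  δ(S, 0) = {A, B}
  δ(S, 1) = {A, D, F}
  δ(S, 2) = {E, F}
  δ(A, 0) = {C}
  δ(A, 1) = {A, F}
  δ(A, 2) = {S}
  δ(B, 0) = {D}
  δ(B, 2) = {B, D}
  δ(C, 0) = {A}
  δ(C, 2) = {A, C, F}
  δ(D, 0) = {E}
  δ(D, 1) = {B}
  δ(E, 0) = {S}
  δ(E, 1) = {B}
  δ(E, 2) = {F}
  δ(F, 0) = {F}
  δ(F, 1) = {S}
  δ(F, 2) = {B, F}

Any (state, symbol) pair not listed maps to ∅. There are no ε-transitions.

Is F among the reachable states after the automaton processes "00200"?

Yes

Start in {S}.
Read '0': {S} → {A, B}.
Read '0': {A, B} → {C, D}.
Read '2': {C, D} → {A, C, F}.
Read '0': {A, C, F} → {A, C, F}.
Read '0': {A, C, F} → {A, C, F}.
State F is in {A, C, F}.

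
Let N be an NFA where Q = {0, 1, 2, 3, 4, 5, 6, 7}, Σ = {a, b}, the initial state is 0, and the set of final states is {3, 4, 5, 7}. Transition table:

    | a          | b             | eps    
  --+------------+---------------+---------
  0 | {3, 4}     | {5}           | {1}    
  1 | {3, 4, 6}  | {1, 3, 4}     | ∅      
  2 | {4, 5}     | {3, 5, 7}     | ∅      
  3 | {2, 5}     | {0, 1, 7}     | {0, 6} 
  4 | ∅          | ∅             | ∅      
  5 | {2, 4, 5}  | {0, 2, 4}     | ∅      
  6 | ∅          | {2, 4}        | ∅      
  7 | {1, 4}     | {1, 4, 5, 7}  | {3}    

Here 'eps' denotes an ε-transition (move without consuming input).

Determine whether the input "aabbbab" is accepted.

Start: ε-closure({0}) = {0, 1}.
Read 'a': 0→{3, 4}, 1→{3, 4, 6}; union {3, 4, 6}; ε-closure = {0, 1, 3, 4, 6}.
Read 'a': 0→{3, 4}, 1→{3, 4, 6}, 3→{2, 5}, 4→∅, 6→∅; union {2, 3, 4, 5, 6}; ε-closure = {0, 1, 2, 3, 4, 5, 6}.
Read 'b': 0→{5}, 1→{1, 3, 4}, 2→{3, 5, 7}, 3→{0, 1, 7}, 4→∅, 5→{0, 2, 4}, 6→{2, 4}; union {0, 1, 2, 3, 4, 5, 7}; ε-closure = {0, 1, 2, 3, 4, 5, 6, 7}.
Read 'b': 0→{5}, 1→{1, 3, 4}, 2→{3, 5, 7}, 3→{0, 1, 7}, 4→∅, 5→{0, 2, 4}, 6→{2, 4}, 7→{1, 4, 5, 7}; union {0, 1, 2, 3, 4, 5, 7}; ε-closure = {0, 1, 2, 3, 4, 5, 6, 7}.
Read 'b': 0→{5}, 1→{1, 3, 4}, 2→{3, 5, 7}, 3→{0, 1, 7}, 4→∅, 5→{0, 2, 4}, 6→{2, 4}, 7→{1, 4, 5, 7}; union {0, 1, 2, 3, 4, 5, 7}; ε-closure = {0, 1, 2, 3, 4, 5, 6, 7}.
Read 'a': 0→{3, 4}, 1→{3, 4, 6}, 2→{4, 5}, 3→{2, 5}, 4→∅, 5→{2, 4, 5}, 6→∅, 7→{1, 4}; union {1, 2, 3, 4, 5, 6}; ε-closure = {0, 1, 2, 3, 4, 5, 6}.
Read 'b': 0→{5}, 1→{1, 3, 4}, 2→{3, 5, 7}, 3→{0, 1, 7}, 4→∅, 5→{0, 2, 4}, 6→{2, 4}; union {0, 1, 2, 3, 4, 5, 7}; ε-closure = {0, 1, 2, 3, 4, 5, 6, 7}.
The final set {0, 1, 2, 3, 4, 5, 6, 7} contains the accepting states 3, 4, 5, 7.

Yes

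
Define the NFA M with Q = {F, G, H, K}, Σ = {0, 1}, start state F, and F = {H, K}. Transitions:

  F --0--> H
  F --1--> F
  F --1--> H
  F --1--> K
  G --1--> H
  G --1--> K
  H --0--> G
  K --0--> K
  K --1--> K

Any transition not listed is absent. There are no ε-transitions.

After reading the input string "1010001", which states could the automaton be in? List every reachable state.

Start in {F}.
Read '1': {F} → {F, H, K}.
Read '0': {F, H, K} → {G, H, K}.
Read '1': {G, H, K} → {H, K}.
Read '0': {H, K} → {G, K}.
Read '0': {G, K} → {K}.
Read '0': {K} → {K}.
Read '1': {K} → {K}.

{K}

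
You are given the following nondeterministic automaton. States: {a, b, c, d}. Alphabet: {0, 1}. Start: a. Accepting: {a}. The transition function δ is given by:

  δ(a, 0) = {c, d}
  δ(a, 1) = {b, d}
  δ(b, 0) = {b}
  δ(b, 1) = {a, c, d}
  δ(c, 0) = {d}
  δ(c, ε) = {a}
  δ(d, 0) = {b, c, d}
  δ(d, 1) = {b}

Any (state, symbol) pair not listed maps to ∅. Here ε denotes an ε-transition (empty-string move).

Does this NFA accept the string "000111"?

Yes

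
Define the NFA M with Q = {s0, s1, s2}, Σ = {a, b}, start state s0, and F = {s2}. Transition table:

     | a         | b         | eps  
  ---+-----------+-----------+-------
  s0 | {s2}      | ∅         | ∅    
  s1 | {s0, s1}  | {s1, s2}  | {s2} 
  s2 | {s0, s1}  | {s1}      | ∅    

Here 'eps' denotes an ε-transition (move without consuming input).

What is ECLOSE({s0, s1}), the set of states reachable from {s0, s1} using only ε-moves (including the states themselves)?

Begin with {s0, s1}.
ε-move s1 → s2; add s2.

{s0, s1, s2}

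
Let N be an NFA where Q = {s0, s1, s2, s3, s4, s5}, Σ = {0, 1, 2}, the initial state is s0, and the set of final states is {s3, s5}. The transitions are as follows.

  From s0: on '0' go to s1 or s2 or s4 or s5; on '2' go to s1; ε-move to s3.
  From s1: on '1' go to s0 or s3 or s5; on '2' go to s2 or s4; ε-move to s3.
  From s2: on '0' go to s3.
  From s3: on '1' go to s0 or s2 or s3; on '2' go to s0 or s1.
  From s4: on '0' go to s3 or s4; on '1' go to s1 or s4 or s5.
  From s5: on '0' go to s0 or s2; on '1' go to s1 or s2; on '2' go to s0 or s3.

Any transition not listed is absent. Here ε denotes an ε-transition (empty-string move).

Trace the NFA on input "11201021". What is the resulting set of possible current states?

Start: ε-closure({s0}) = {s0, s3}.
Read '1': s0→∅, s3→{s0, s2, s3}; now {s0, s2, s3}.
Read '1': s0→∅, s2→∅, s3→{s0, s2, s3}; now {s0, s2, s3}.
Read '2': s0→{s1}, s2→∅, s3→{s0, s1}; union {s0, s1}; ε-closure = {s0, s1, s3}.
Read '0': s0→{s1, s2, s4, s5}, s1→∅, s3→∅; union {s1, s2, s4, s5}; ε-closure = {s1, s2, s3, s4, s5}.
Read '1': s1→{s0, s3, s5}, s2→∅, s3→{s0, s2, s3}, s4→{s1, s4, s5}, s5→{s1, s2}; now {s0, s1, s2, s3, s4, s5}.
Read '0': s0→{s1, s2, s4, s5}, s1→∅, s2→{s3}, s3→∅, s4→{s3, s4}, s5→{s0, s2}; now {s0, s1, s2, s3, s4, s5}.
Read '2': s0→{s1}, s1→{s2, s4}, s2→∅, s3→{s0, s1}, s4→∅, s5→{s0, s3}; now {s0, s1, s2, s3, s4}.
Read '1': s0→∅, s1→{s0, s3, s5}, s2→∅, s3→{s0, s2, s3}, s4→{s1, s4, s5}; now {s0, s1, s2, s3, s4, s5}.

{s0, s1, s2, s3, s4, s5}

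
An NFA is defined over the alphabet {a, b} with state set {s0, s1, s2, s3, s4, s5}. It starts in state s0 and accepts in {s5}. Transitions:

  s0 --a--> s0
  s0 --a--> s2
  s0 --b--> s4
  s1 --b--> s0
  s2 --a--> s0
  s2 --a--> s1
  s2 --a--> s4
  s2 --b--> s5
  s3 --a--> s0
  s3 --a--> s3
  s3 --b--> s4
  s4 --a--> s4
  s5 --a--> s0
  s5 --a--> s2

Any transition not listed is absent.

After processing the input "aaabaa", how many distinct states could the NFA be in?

Start in {s0}.
Read 'a': s0→{s0, s2}; now {s0, s2}.
Read 'a': s0→{s0, s2}, s2→{s0, s1, s4}; now {s0, s1, s2, s4}.
Read 'a': s0→{s0, s2}, s1→∅, s2→{s0, s1, s4}, s4→{s4}; now {s0, s1, s2, s4}.
Read 'b': s0→{s4}, s1→{s0}, s2→{s5}, s4→∅; now {s0, s4, s5}.
Read 'a': s0→{s0, s2}, s4→{s4}, s5→{s0, s2}; now {s0, s2, s4}.
Read 'a': s0→{s0, s2}, s2→{s0, s1, s4}, s4→{s4}; now {s0, s1, s2, s4}.
That set has 4 states.

4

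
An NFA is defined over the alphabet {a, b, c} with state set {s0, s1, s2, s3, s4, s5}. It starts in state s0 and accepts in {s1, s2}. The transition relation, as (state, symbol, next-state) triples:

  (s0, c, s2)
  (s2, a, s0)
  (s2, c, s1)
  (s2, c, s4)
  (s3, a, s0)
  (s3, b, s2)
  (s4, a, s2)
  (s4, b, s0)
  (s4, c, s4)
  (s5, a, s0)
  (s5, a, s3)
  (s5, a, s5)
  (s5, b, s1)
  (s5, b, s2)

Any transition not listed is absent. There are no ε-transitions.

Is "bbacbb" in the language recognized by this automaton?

No

Start in {s0}.
Read 'b': s0→∅; now ∅.
The set is empty and remains empty for the remaining 5 symbols.
The final set ∅ contains no accepting state.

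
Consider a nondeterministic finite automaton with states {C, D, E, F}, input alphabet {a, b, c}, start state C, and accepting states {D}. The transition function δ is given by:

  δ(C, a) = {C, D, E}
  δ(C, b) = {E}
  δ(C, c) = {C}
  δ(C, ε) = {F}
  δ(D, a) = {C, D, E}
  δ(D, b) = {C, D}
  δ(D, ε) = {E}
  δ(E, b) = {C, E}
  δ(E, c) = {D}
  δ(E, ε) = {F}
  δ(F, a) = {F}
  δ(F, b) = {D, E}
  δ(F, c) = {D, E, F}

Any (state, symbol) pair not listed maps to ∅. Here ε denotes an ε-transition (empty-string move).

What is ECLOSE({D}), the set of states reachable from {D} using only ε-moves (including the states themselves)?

{D, E, F}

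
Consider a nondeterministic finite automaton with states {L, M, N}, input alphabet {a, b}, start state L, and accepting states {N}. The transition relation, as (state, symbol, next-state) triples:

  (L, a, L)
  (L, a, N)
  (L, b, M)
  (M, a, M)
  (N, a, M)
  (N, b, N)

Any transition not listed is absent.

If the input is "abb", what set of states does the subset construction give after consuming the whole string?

{N}

Start in {L}.
Read 'a': {L} → {L, N}.
Read 'b': {L, N} → {M, N}.
Read 'b': {M, N} → {N}.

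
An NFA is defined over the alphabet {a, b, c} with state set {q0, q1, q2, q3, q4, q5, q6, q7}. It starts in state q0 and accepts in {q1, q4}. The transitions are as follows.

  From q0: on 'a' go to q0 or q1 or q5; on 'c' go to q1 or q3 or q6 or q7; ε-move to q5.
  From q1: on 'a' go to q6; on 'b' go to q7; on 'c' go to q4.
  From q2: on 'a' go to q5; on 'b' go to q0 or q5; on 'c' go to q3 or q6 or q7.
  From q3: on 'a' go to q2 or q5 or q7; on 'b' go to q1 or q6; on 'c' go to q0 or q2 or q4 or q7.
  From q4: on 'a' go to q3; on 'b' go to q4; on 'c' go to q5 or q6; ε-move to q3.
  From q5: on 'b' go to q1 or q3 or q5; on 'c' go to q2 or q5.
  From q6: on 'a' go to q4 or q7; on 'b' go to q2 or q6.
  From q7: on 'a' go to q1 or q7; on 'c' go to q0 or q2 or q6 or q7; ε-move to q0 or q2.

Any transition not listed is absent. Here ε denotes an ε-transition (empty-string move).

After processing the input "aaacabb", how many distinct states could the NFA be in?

8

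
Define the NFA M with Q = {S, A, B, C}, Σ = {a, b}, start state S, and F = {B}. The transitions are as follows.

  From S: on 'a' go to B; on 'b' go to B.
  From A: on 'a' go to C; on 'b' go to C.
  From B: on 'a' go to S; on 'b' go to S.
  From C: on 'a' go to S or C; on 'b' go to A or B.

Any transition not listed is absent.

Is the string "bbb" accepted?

Start in {S}.
Read 'b': {S} → {B}.
Read 'b': {B} → {S}.
Read 'b': {S} → {B}.
The final set {B} contains the accepting state B.

Yes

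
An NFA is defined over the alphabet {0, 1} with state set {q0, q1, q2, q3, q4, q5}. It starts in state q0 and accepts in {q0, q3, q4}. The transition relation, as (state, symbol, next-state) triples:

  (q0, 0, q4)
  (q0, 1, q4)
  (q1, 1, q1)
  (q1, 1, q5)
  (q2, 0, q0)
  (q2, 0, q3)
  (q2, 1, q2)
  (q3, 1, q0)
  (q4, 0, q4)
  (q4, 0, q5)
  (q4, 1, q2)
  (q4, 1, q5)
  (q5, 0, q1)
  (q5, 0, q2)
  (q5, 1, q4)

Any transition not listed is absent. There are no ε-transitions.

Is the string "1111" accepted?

Start in {q0}.
Read '1': q0→{q4}; now {q4}.
Read '1': q4→{q2, q5}; now {q2, q5}.
Read '1': q2→{q2}, q5→{q4}; now {q2, q4}.
Read '1': q2→{q2}, q4→{q2, q5}; now {q2, q5}.
The final set {q2, q5} contains no accepting state.

No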